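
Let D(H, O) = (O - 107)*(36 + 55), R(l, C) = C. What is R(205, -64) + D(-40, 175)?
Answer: 6124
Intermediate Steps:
D(H, O) = -9737 + 91*O (D(H, O) = (-107 + O)*91 = -9737 + 91*O)
R(205, -64) + D(-40, 175) = -64 + (-9737 + 91*175) = -64 + (-9737 + 15925) = -64 + 6188 = 6124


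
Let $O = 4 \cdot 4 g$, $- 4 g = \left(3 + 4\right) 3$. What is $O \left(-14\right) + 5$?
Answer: $1181$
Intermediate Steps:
$g = - \frac{21}{4}$ ($g = - \frac{\left(3 + 4\right) 3}{4} = - \frac{7 \cdot 3}{4} = \left(- \frac{1}{4}\right) 21 = - \frac{21}{4} \approx -5.25$)
$O = -84$ ($O = 4 \cdot 4 \left(- \frac{21}{4}\right) = 16 \left(- \frac{21}{4}\right) = -84$)
$O \left(-14\right) + 5 = \left(-84\right) \left(-14\right) + 5 = 1176 + 5 = 1181$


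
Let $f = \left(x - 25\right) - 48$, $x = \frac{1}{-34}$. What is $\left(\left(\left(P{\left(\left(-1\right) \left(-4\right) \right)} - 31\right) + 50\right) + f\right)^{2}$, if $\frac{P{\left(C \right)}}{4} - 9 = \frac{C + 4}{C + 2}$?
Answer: $\frac{1677025}{10404} \approx 161.19$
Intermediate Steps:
$P{\left(C \right)} = 36 + \frac{4 \left(4 + C\right)}{2 + C}$ ($P{\left(C \right)} = 36 + 4 \frac{C + 4}{C + 2} = 36 + 4 \frac{4 + C}{2 + C} = 36 + \frac{4 \left(4 + C\right)}{2 + C}$)
$x = - \frac{1}{34} \approx -0.029412$
$f = - \frac{2483}{34}$ ($f = \left(- \frac{1}{34} - 25\right) - 48 = - \frac{851}{34} - 48 = - \frac{2483}{34} \approx -73.029$)
$\left(\left(\left(P{\left(\left(-1\right) \left(-4\right) \right)} - 31\right) + 50\right) + f\right)^{2} = \left(\left(\left(\frac{8 \left(11 + 5 \left(\left(-1\right) \left(-4\right)\right)\right)}{2 - -4} - 31\right) + 50\right) - \frac{2483}{34}\right)^{2} = \left(\left(\left(\frac{8 \left(11 + 5 \cdot 4\right)}{2 + 4} - 31\right) + 50\right) - \frac{2483}{34}\right)^{2} = \left(\left(\left(\frac{8 \left(11 + 20\right)}{6} - 31\right) + 50\right) - \frac{2483}{34}\right)^{2} = \left(\left(\left(8 \cdot \frac{1}{6} \cdot 31 - 31\right) + 50\right) - \frac{2483}{34}\right)^{2} = \left(\left(\left(\frac{124}{3} - 31\right) + 50\right) - \frac{2483}{34}\right)^{2} = \left(\left(\frac{31}{3} + 50\right) - \frac{2483}{34}\right)^{2} = \left(\frac{181}{3} - \frac{2483}{34}\right)^{2} = \left(- \frac{1295}{102}\right)^{2} = \frac{1677025}{10404}$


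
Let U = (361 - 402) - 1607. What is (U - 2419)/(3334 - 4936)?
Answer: 4067/1602 ≈ 2.5387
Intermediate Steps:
U = -1648 (U = -41 - 1607 = -1648)
(U - 2419)/(3334 - 4936) = (-1648 - 2419)/(3334 - 4936) = -4067/(-1602) = -4067*(-1/1602) = 4067/1602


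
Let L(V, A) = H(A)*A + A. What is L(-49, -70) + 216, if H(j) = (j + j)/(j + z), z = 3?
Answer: -18/67 ≈ -0.26866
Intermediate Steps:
H(j) = 2*j/(3 + j) (H(j) = (j + j)/(j + 3) = (2*j)/(3 + j) = 2*j/(3 + j))
L(V, A) = A + 2*A**2/(3 + A) (L(V, A) = (2*A/(3 + A))*A + A = 2*A**2/(3 + A) + A = A + 2*A**2/(3 + A))
L(-49, -70) + 216 = 3*(-70)*(1 - 70)/(3 - 70) + 216 = 3*(-70)*(-69)/(-67) + 216 = 3*(-70)*(-1/67)*(-69) + 216 = -14490/67 + 216 = -18/67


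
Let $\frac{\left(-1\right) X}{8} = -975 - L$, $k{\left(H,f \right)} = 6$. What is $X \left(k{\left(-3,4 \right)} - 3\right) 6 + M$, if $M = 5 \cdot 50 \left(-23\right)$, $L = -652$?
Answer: $40762$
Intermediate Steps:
$X = 2584$ ($X = - 8 \left(-975 - -652\right) = - 8 \left(-975 + 652\right) = \left(-8\right) \left(-323\right) = 2584$)
$M = -5750$ ($M = 250 \left(-23\right) = -5750$)
$X \left(k{\left(-3,4 \right)} - 3\right) 6 + M = 2584 \left(6 - 3\right) 6 - 5750 = 2584 \cdot 3 \cdot 6 - 5750 = 2584 \cdot 18 - 5750 = 46512 - 5750 = 40762$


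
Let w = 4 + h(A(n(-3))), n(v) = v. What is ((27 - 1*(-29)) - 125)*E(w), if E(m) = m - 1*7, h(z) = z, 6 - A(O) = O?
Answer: -414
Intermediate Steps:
A(O) = 6 - O
w = 13 (w = 4 + (6 - 1*(-3)) = 4 + (6 + 3) = 4 + 9 = 13)
E(m) = -7 + m (E(m) = m - 7 = -7 + m)
((27 - 1*(-29)) - 125)*E(w) = ((27 - 1*(-29)) - 125)*(-7 + 13) = ((27 + 29) - 125)*6 = (56 - 125)*6 = -69*6 = -414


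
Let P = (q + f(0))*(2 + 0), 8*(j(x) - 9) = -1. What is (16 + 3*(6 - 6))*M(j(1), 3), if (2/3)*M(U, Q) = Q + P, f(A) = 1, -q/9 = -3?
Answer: 1416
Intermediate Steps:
q = 27 (q = -9*(-3) = 27)
j(x) = 71/8 (j(x) = 9 + (1/8)*(-1) = 9 - 1/8 = 71/8)
P = 56 (P = (27 + 1)*(2 + 0) = 28*2 = 56)
M(U, Q) = 84 + 3*Q/2 (M(U, Q) = 3*(Q + 56)/2 = 3*(56 + Q)/2 = 84 + 3*Q/2)
(16 + 3*(6 - 6))*M(j(1), 3) = (16 + 3*(6 - 6))*(84 + (3/2)*3) = (16 + 3*0)*(84 + 9/2) = (16 + 0)*(177/2) = 16*(177/2) = 1416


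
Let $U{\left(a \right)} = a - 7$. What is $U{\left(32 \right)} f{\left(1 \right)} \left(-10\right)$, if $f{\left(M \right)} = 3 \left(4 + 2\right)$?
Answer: $-4500$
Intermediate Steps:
$U{\left(a \right)} = -7 + a$
$f{\left(M \right)} = 18$ ($f{\left(M \right)} = 3 \cdot 6 = 18$)
$U{\left(32 \right)} f{\left(1 \right)} \left(-10\right) = \left(-7 + 32\right) 18 \left(-10\right) = 25 \left(-180\right) = -4500$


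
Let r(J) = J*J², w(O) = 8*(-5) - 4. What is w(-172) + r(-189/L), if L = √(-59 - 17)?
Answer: -44 - 6751269*I*√19/2888 ≈ -44.0 - 10190.0*I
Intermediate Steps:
w(O) = -44 (w(O) = -40 - 4 = -44)
L = 2*I*√19 (L = √(-76) = 2*I*√19 ≈ 8.7178*I)
r(J) = J³
w(-172) + r(-189/L) = -44 + (-189*(-I*√19/38))³ = -44 + (-(-189)*I*√19/38)³ = -44 + (189*I*√19/38)³ = -44 - 6751269*I*√19/2888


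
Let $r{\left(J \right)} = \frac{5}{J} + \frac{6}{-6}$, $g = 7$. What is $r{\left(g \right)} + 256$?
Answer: $\frac{1790}{7} \approx 255.71$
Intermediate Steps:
$r{\left(J \right)} = -1 + \frac{5}{J}$ ($r{\left(J \right)} = \frac{5}{J} + 6 \left(- \frac{1}{6}\right) = \frac{5}{J} - 1 = -1 + \frac{5}{J}$)
$r{\left(g \right)} + 256 = \frac{5 - 7}{7} + 256 = \frac{1}{7} \left(-2\right) + 256 = - \frac{2}{7} + 256 = \frac{1790}{7}$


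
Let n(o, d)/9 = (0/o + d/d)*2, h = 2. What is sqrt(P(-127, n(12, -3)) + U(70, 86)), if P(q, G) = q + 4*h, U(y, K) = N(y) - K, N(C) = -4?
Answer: I*sqrt(209) ≈ 14.457*I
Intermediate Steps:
n(o, d) = 18 (n(o, d) = 9*((0/o + d/d)*2) = 9*((0 + 1)*2) = 9*(1*2) = 9*2 = 18)
U(y, K) = -4 - K
P(q, G) = 8 + q (P(q, G) = q + 4*2 = q + 8 = 8 + q)
sqrt(P(-127, n(12, -3)) + U(70, 86)) = sqrt((8 - 127) + (-4 - 1*86)) = sqrt(-119 + (-4 - 86)) = sqrt(-119 - 90) = sqrt(-209) = I*sqrt(209)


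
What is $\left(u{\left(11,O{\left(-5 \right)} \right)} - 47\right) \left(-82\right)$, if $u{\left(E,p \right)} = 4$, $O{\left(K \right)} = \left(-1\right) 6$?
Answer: $3526$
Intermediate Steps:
$O{\left(K \right)} = -6$
$\left(u{\left(11,O{\left(-5 \right)} \right)} - 47\right) \left(-82\right) = \left(4 - 47\right) \left(-82\right) = \left(-43\right) \left(-82\right) = 3526$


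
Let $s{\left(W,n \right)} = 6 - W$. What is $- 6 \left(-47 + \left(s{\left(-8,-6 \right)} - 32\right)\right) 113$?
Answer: $44070$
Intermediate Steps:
$- 6 \left(-47 + \left(s{\left(-8,-6 \right)} - 32\right)\right) 113 = - 6 \left(-47 + \left(\left(6 - -8\right) - 32\right)\right) 113 = - 6 \left(-47 + \left(\left(6 + 8\right) - 32\right)\right) 113 = - 6 \left(-47 + \left(14 - 32\right)\right) 113 = - 6 \left(-47 - 18\right) 113 = - 6 \left(\left(-65\right) 113\right) = \left(-6\right) \left(-7345\right) = 44070$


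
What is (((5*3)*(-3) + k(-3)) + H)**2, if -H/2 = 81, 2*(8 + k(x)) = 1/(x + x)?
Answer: 6661561/144 ≈ 46261.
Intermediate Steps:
k(x) = -8 + 1/(4*x) (k(x) = -8 + 1/(2*(x + x)) = -8 + 1/(2*((2*x))) = -8 + (1/(2*x))/2 = -8 + 1/(4*x))
H = -162 (H = -2*81 = -162)
(((5*3)*(-3) + k(-3)) + H)**2 = (((5*3)*(-3) + (-8 + (1/4)/(-3))) - 162)**2 = ((15*(-3) + (-8 + (1/4)*(-1/3))) - 162)**2 = ((-45 + (-8 - 1/12)) - 162)**2 = ((-45 - 97/12) - 162)**2 = (-637/12 - 162)**2 = (-2581/12)**2 = 6661561/144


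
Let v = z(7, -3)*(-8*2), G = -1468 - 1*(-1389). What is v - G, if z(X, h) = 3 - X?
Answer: 143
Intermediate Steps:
G = -79 (G = -1468 + 1389 = -79)
v = 64 (v = (3 - 1*7)*(-8*2) = (3 - 7)*(-16) = -4*(-16) = 64)
v - G = 64 - 1*(-79) = 64 + 79 = 143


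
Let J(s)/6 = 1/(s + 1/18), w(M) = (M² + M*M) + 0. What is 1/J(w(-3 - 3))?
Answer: 1297/108 ≈ 12.009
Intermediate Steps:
w(M) = 2*M² (w(M) = (M² + M²) + 0 = 2*M² + 0 = 2*M²)
J(s) = 6/(1/18 + s) (J(s) = 6/(s + 1/18) = 6/(1/18 + s))
1/J(w(-3 - 3)) = 1/(108/(1 + 18*(2*(-3 - 3)²))) = 1/(108/(1 + 18*(2*(-6)²))) = 1/(108/(1 + 18*(2*36))) = 1/(108/(1 + 18*72)) = 1/(108/(1 + 1296)) = 1/(108/1297) = 1297/108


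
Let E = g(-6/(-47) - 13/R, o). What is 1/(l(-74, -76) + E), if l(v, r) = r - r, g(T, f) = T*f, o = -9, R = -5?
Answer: -235/5769 ≈ -0.040735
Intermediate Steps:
E = -5769/235 (E = (-6/(-47) - 13/(-5))*(-9) = (-6*(-1/47) - 13*(-⅕))*(-9) = (6/47 + 13/5)*(-9) = (641/235)*(-9) = -5769/235 ≈ -24.549)
l(v, r) = 0
1/(l(-74, -76) + E) = 1/(0 - 5769/235) = 1/(-5769/235) = -235/5769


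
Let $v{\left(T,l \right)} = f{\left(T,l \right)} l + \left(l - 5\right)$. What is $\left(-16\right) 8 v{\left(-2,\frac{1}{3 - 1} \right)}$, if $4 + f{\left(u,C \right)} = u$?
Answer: $960$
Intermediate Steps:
$f{\left(u,C \right)} = -4 + u$
$v{\left(T,l \right)} = -5 + l + l \left(-4 + T\right)$ ($v{\left(T,l \right)} = \left(-4 + T\right) l + \left(l - 5\right) = l \left(-4 + T\right) + \left(l - 5\right) = l \left(-4 + T\right) + \left(-5 + l\right) = -5 + l + l \left(-4 + T\right)$)
$\left(-16\right) 8 v{\left(-2,\frac{1}{3 - 1} \right)} = \left(-16\right) 8 \left(-5 + \frac{1}{3 - 1} + \frac{-4 - 2}{3 - 1}\right) = - 128 \left(-5 + \frac{1}{2} + \frac{1}{2} \left(-6\right)\right) = - 128 \left(-5 + \frac{1}{2} - 3\right) = \left(-128\right) \left(- \frac{15}{2}\right) = 960$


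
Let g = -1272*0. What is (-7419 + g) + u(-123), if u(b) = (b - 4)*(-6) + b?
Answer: -6780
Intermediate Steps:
g = 0
u(b) = 24 - 5*b (u(b) = (-4 + b)*(-6) + b = (24 - 6*b) + b = 24 - 5*b)
(-7419 + g) + u(-123) = (-7419 + 0) + (24 - 5*(-123)) = -7419 + (24 + 615) = -7419 + 639 = -6780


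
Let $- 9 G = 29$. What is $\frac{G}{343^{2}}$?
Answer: $- \frac{29}{1058841} \approx -2.7388 \cdot 10^{-5}$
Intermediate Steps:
$G = - \frac{29}{9}$ ($G = \left(- \frac{1}{9}\right) 29 = - \frac{29}{9} \approx -3.2222$)
$\frac{G}{343^{2}} = \frac{1}{343^{2}} \left(- \frac{29}{9}\right) = \frac{1}{117649} \left(- \frac{29}{9}\right) = - \frac{29}{1058841}$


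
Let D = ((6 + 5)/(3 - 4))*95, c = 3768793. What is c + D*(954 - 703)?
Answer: 3506498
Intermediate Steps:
D = -1045 (D = (11/(-1))*95 = (11*(-1))*95 = -11*95 = -1045)
c + D*(954 - 703) = 3768793 - 1045*(954 - 703) = 3768793 - 1045*251 = 3768793 - 262295 = 3506498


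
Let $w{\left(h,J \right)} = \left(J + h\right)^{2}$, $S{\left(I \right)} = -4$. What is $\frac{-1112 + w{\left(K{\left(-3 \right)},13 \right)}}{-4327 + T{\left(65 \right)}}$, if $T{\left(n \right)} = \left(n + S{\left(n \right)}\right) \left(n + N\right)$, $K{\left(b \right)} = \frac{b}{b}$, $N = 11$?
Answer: $- \frac{916}{309} \approx -2.9644$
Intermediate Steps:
$K{\left(b \right)} = 1$
$T{\left(n \right)} = \left(-4 + n\right) \left(11 + n\right)$ ($T{\left(n \right)} = \left(n - 4\right) \left(n + 11\right) = \left(-4 + n\right) \left(11 + n\right)$)
$\frac{-1112 + w{\left(K{\left(-3 \right)},13 \right)}}{-4327 + T{\left(65 \right)}} = \frac{-1112 + \left(13 + 1\right)^{2}}{-4327 + \left(-44 + 65^{2} + 7 \cdot 65\right)} = \frac{-1112 + 14^{2}}{-4327 + \left(-44 + 4225 + 455\right)} = \frac{-1112 + 196}{-4327 + 4636} = - \frac{916}{309}$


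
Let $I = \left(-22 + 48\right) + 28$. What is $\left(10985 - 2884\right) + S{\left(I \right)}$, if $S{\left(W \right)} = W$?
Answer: $8155$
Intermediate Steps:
$I = 54$ ($I = 26 + 28 = 54$)
$\left(10985 - 2884\right) + S{\left(I \right)} = \left(10985 - 2884\right) + 54 = 8101 + 54 = 8155$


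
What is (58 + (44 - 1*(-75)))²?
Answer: 31329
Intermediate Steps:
(58 + (44 - 1*(-75)))² = (58 + (44 + 75))² = (58 + 119)² = 177² = 31329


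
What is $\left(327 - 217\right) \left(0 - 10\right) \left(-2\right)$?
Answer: $2200$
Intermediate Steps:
$\left(327 - 217\right) \left(0 - 10\right) \left(-2\right) = 110 \left(\left(-10\right) \left(-2\right)\right) = 110 \cdot 20 = 2200$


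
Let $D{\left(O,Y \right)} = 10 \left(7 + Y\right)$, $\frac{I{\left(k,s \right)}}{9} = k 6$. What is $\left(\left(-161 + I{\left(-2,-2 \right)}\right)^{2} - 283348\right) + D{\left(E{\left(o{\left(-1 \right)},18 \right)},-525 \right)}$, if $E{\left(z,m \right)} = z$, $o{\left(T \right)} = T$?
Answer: $-216167$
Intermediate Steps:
$I{\left(k,s \right)} = 54 k$ ($I{\left(k,s \right)} = 9 k 6 = 9 \cdot 6 k = 54 k$)
$D{\left(O,Y \right)} = 70 + 10 Y$
$\left(\left(-161 + I{\left(-2,-2 \right)}\right)^{2} - 283348\right) + D{\left(E{\left(o{\left(-1 \right)},18 \right)},-525 \right)} = \left(\left(-161 + 54 \left(-2\right)\right)^{2} - 283348\right) + \left(70 + 10 \left(-525\right)\right) = \left(\left(-161 - 108\right)^{2} - 283348\right) + \left(70 - 5250\right) = \left(\left(-269\right)^{2} - 283348\right) - 5180 = \left(72361 - 283348\right) - 5180 = -210987 - 5180 = -216167$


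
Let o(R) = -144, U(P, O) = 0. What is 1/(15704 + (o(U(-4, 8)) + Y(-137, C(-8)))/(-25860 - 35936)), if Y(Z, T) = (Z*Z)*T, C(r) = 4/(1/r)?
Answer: 15449/242761284 ≈ 6.3639e-5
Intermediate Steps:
C(r) = 4*r
Y(Z, T) = T*Z**2 (Y(Z, T) = Z**2*T = T*Z**2)
1/(15704 + (o(U(-4, 8)) + Y(-137, C(-8)))/(-25860 - 35936)) = 1/(15704 + (-144 + (4*(-8))*(-137)**2)/(-25860 - 35936)) = 1/(15704 + (-144 - 32*18769)/(-61796)) = 1/(15704 + (-144 - 600608)*(-1/61796)) = 1/(15704 - 600752*(-1/61796)) = 1/(15704 + 150188/15449) = 1/(242761284/15449) = 15449/242761284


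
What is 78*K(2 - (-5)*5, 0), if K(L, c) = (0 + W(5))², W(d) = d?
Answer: 1950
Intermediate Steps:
K(L, c) = 25 (K(L, c) = (0 + 5)² = 5² = 25)
78*K(2 - (-5)*5, 0) = 78*25 = 1950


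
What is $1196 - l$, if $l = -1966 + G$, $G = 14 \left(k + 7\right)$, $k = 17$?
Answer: $2826$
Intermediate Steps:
$G = 336$ ($G = 14 \left(17 + 7\right) = 14 \cdot 24 = 336$)
$l = -1630$ ($l = -1966 + 336 = -1630$)
$1196 - l = 1196 - -1630 = 1196 + 1630 = 2826$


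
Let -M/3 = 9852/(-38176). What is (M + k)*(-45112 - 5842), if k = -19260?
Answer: 4682928669327/4772 ≈ 9.8133e+8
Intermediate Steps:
M = 7389/9544 (M = -29556/(-38176) = -29556*(-1)/38176 = -3*(-2463/9544) = 7389/9544 ≈ 0.77420)
(M + k)*(-45112 - 5842) = (7389/9544 - 19260)*(-45112 - 5842) = -183810051/9544*(-50954) = 4682928669327/4772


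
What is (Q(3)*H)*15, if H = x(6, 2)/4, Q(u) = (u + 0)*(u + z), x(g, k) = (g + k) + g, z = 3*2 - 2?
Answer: 2205/2 ≈ 1102.5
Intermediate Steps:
z = 4 (z = 6 - 2 = 4)
x(g, k) = k + 2*g
Q(u) = u*(4 + u) (Q(u) = (u + 0)*(u + 4) = u*(4 + u))
H = 7/2 (H = (2 + 2*6)/4 = (2 + 12)*(1/4) = 14*(1/4) = 7/2 ≈ 3.5000)
(Q(3)*H)*15 = ((3*(4 + 3))*(7/2))*15 = ((3*7)*(7/2))*15 = (21*(7/2))*15 = (147/2)*15 = 2205/2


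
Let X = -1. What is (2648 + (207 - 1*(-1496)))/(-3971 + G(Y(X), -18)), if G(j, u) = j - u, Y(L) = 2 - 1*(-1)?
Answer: -4351/3950 ≈ -1.1015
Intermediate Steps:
Y(L) = 3 (Y(L) = 2 + 1 = 3)
(2648 + (207 - 1*(-1496)))/(-3971 + G(Y(X), -18)) = (2648 + (207 - 1*(-1496)))/(-3971 + (3 - 1*(-18))) = (2648 + (207 + 1496))/(-3971 + (3 + 18)) = (2648 + 1703)/(-3971 + 21) = 4351/(-3950) = 4351*(-1/3950) = -4351/3950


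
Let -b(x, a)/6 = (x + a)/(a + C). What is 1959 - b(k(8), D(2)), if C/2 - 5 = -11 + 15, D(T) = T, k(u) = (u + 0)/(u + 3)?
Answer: 21558/11 ≈ 1959.8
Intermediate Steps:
k(u) = u/(3 + u)
C = 18 (C = 10 + 2*(-11 + 15) = 10 + 2*4 = 10 + 8 = 18)
b(x, a) = -6*(a + x)/(18 + a) (b(x, a) = -6*(x + a)/(a + 18) = -6*(a + x)/(18 + a))
1959 - b(k(8), D(2)) = 1959 - 6*(-1*2 - 8/(3 + 8))/(18 + 2) = 1959 - 6*(-2 - 8/11)/20 = 1959 - 6*(-30)/(20*11) = 1959 - 1*(-9/11) = 1959 + 9/11 = 21558/11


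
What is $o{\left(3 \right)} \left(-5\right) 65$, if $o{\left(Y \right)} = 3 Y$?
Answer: $-2925$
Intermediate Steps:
$o{\left(3 \right)} \left(-5\right) 65 = 3 \cdot 3 \left(-5\right) 65 = 9 \left(-5\right) 65 = \left(-45\right) 65 = -2925$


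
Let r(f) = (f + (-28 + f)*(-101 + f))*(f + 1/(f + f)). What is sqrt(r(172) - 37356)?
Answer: 3*sqrt(1438757210)/86 ≈ 1323.2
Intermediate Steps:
r(f) = (f + 1/(2*f))*(f + (-101 + f)*(-28 + f)) (r(f) = (f + (-101 + f)*(-28 + f))*(f + 1/(2*f)) = (f + 1/(2*f))*(f + (-101 + f)*(-28 + f)))
sqrt(r(172) - 37356) = sqrt((-64 + 172**3 - 128*172**2 + 1414/172 + (5657/2)*172) - 37356) = sqrt((-64 + 5088448 - 128*29584 + 1414*(1/172) + 486502) - 37356) = sqrt((-64 + 5088448 - 3786752 + 707/86 + 486502) - 37356) = sqrt(153780231/86 - 37356) = sqrt(150567615/86) = 3*sqrt(1438757210)/86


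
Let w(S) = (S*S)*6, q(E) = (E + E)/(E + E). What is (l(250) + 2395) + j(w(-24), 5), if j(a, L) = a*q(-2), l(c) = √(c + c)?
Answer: 5851 + 10*√5 ≈ 5873.4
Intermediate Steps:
q(E) = 1 (q(E) = (2*E)/((2*E)) = (2*E)*(1/(2*E)) = 1)
w(S) = 6*S² (w(S) = S²*6 = 6*S²)
l(c) = √2*√c (l(c) = √(2*c) = √2*√c)
j(a, L) = a (j(a, L) = a*1 = a)
(l(250) + 2395) + j(w(-24), 5) = (√2*√250 + 2395) + 6*(-24)² = (√2*(5*√10) + 2395) + 6*576 = (10*√5 + 2395) + 3456 = (2395 + 10*√5) + 3456 = 5851 + 10*√5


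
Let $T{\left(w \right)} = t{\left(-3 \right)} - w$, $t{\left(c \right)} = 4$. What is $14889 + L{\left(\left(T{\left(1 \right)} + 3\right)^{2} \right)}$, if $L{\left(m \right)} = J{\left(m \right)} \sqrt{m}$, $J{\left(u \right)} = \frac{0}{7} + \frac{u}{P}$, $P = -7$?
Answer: $\frac{104007}{7} \approx 14858.0$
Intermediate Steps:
$J{\left(u \right)} = - \frac{u}{7}$ ($J{\left(u \right)} = \frac{0}{7} + \frac{u}{-7} = 0 \cdot \frac{1}{7} + u \left(- \frac{1}{7}\right) = 0 - \frac{u}{7} = - \frac{u}{7}$)
$T{\left(w \right)} = 4 - w$
$L{\left(m \right)} = - \frac{m^{\frac{3}{2}}}{7}$ ($L{\left(m \right)} = - \frac{m}{7} \sqrt{m} = - \frac{m^{\frac{3}{2}}}{7}$)
$14889 + L{\left(\left(T{\left(1 \right)} + 3\right)^{2} \right)} = 14889 - \frac{\left(\left(\left(4 - 1\right) + 3\right)^{2}\right)^{\frac{3}{2}}}{7} = 14889 - \frac{\left(\left(3 + 3\right)^{2}\right)^{\frac{3}{2}}}{7} = 14889 - \frac{\left(6^{2}\right)^{\frac{3}{2}}}{7} = 14889 - \frac{36^{\frac{3}{2}}}{7} = 14889 - \frac{216}{7} = \frac{104007}{7}$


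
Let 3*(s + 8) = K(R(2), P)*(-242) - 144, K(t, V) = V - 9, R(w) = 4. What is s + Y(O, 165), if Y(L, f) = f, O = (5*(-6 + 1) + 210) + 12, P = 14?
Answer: -883/3 ≈ -294.33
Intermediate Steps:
O = 197 (O = (5*(-5) + 210) + 12 = (-25 + 210) + 12 = 185 + 12 = 197)
K(t, V) = -9 + V
s = -1378/3 (s = -8 + ((-9 + 14)*(-242) - 144)/3 = -8 + (5*(-242) - 144)/3 = -8 + (-1210 - 144)/3 = -8 + (1/3)*(-1354) = -8 - 1354/3 = -1378/3 ≈ -459.33)
s + Y(O, 165) = -1378/3 + 165 = -883/3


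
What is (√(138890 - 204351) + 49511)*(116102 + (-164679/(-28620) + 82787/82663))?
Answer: 647631800243678767/112657860 + 1007203421840869*I*√541/788605020 ≈ 5.7487e+9 + 2.9707e+7*I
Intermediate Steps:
(√(138890 - 204351) + 49511)*(116102 + (-164679/(-28620) + 82787/82663)) = (√(-65461) + 49511)*(116102 + (-164679*(-1/28620) + 82787*(1/82663))) = (11*I*√541 + 49511)*(116102 + (54893/9540 + 82787/82663)) = (49511 + 11*I*√541)*(116102 + 5327408039/788605020) = (49511 + 11*I*√541)*(91563947440079/788605020) = 647631800243678767/112657860 + 1007203421840869*I*√541/788605020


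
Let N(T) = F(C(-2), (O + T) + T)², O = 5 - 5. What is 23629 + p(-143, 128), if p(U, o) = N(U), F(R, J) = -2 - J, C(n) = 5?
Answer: 104285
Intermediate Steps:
O = 0
N(T) = (-2 - 2*T)² (N(T) = (-2 - ((0 + T) + T))² = (-2 - (T + T))² = (-2 - 2*T)²)
p(U, o) = 4*(1 + U)²
23629 + p(-143, 128) = 23629 + 4*(1 - 143)² = 23629 + 4*(-142)² = 23629 + 4*20164 = 23629 + 80656 = 104285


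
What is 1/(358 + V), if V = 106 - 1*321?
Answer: 1/143 ≈ 0.0069930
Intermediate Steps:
V = -215 (V = 106 - 321 = -215)
1/(358 + V) = 1/(358 - 215) = 1/143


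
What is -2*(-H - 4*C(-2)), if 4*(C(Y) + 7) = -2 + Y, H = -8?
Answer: -80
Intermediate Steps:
C(Y) = -15/2 + Y/4 (C(Y) = -7 + (-2 + Y)/4 = -7 + (-1/2 + Y/4) = -15/2 + Y/4)
-2*(-H - 4*C(-2)) = -2*(-1*(-8) - 4*(-15/2 + (1/4)*(-2))) = -2*(8 - 4*(-15/2 - 1/2)) = -2*(8 - 4*(-8)) = -2*(8 + 32) = -2*40 = -80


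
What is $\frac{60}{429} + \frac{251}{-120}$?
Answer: $- \frac{33493}{17160} \approx -1.9518$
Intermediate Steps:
$\frac{60}{429} + \frac{251}{-120} = 60 \cdot \frac{1}{429} + 251 \left(- \frac{1}{120}\right) = \frac{20}{143} - \frac{251}{120} = - \frac{33493}{17160}$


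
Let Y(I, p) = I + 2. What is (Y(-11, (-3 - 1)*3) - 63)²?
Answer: 5184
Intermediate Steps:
Y(I, p) = 2 + I
(Y(-11, (-3 - 1)*3) - 63)² = ((2 - 11) - 63)² = (-9 - 63)² = (-72)² = 5184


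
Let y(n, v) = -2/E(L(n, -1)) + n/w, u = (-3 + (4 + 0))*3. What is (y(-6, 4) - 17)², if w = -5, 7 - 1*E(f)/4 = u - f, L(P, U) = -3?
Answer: 26569/100 ≈ 265.69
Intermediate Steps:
u = 3 (u = (-3 + 4)*3 = 1*3 = 3)
E(f) = 16 + 4*f (E(f) = 28 - 4*(3 - f) = 28 + (-12 + 4*f) = 16 + 4*f)
y(n, v) = -½ - n/5 (y(n, v) = -2/(16 + 4*(-3)) + n/(-5) = -2/(16 - 12) + n*(-⅕) = -2/4 - n/5 = -2*¼ - n/5 = -½ - n/5)
(y(-6, 4) - 17)² = ((-½ - ⅕*(-6)) - 17)² = ((-½ + 6/5) - 17)² = (7/10 - 17)² = (-163/10)² = 26569/100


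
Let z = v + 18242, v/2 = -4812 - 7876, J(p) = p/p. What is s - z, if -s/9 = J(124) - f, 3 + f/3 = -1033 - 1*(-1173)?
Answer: 10824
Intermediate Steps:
J(p) = 1
v = -25376 (v = 2*(-4812 - 7876) = 2*(-12688) = -25376)
f = 411 (f = -9 + 3*(-1033 - 1*(-1173)) = -9 + 3*(-1033 + 1173) = -9 + 3*140 = -9 + 420 = 411)
z = -7134 (z = -25376 + 18242 = -7134)
s = 3690 (s = -9*(1 - 1*411) = -9*(1 - 411) = -9*(-410) = 3690)
s - z = 3690 - 1*(-7134) = 3690 + 7134 = 10824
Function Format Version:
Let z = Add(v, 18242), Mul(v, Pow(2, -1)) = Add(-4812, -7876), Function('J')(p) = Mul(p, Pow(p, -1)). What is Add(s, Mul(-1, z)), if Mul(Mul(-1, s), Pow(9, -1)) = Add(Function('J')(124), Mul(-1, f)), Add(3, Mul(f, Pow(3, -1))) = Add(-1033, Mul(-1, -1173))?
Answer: 10824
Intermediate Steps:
Function('J')(p) = 1
v = -25376 (v = Mul(2, Add(-4812, -7876)) = Mul(2, -12688) = -25376)
f = 411 (f = Add(-9, Mul(3, Add(-1033, Mul(-1, -1173)))) = Add(-9, Mul(3, Add(-1033, 1173))) = Add(-9, Mul(3, 140)) = Add(-9, 420) = 411)
z = -7134 (z = Add(-25376, 18242) = -7134)
s = 3690 (s = Mul(-9, Add(1, Mul(-1, 411))) = Mul(-9, Add(1, -411)) = Mul(-9, -410) = 3690)
Add(s, Mul(-1, z)) = Add(3690, Mul(-1, -7134)) = Add(3690, 7134) = 10824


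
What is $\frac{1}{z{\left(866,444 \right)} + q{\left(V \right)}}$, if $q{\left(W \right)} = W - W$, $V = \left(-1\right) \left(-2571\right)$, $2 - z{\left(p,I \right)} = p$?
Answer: $- \frac{1}{864} \approx -0.0011574$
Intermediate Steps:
$z{\left(p,I \right)} = 2 - p$
$V = 2571$
$q{\left(W \right)} = 0$
$\frac{1}{z{\left(866,444 \right)} + q{\left(V \right)}} = \frac{1}{\left(2 - 866\right) + 0} = \frac{1}{-864 + 0} = \frac{1}{-864} = - \frac{1}{864}$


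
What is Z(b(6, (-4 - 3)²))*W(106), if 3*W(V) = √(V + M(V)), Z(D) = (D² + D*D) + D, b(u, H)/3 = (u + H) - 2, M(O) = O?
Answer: 33814*√53 ≈ 2.4617e+5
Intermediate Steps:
b(u, H) = -6 + 3*H + 3*u (b(u, H) = 3*((u + H) - 2) = 3*((H + u) - 2) = 3*(-2 + H + u) = -6 + 3*H + 3*u)
Z(D) = D + 2*D² (Z(D) = (D² + D²) + D = 2*D² + D = D + 2*D²)
W(V) = √2*√V/3 (W(V) = √(V + V)/3 = √(2*V)/3 = (√2*√V)/3 = √2*√V/3)
Z(b(6, (-4 - 3)²))*W(106) = ((-6 + 3*(-4 - 3)² + 3*6)*(1 + 2*(-6 + 3*(-4 - 3)² + 3*6)))*(√2*√106/3) = ((-6 + 3*(-7)² + 18)*(1 + 2*(-6 + 3*(-7)² + 18)))*(2*√53/3) = ((-6 + 3*49 + 18)*(1 + 2*(-6 + 3*49 + 18)))*(2*√53/3) = ((-6 + 147 + 18)*(1 + 2*(-6 + 147 + 18)))*(2*√53/3) = (159*(1 + 2*159))*(2*√53/3) = (159*(1 + 318))*(2*√53/3) = (159*319)*(2*√53/3) = 50721*(2*√53/3) = 33814*√53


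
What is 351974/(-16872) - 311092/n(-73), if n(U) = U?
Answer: 2611525061/615828 ≈ 4240.7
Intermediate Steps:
351974/(-16872) - 311092/n(-73) = 351974/(-16872) - 311092/(-73) = 351974*(-1/16872) - 311092*(-1/73) = -175987/8436 + 311092/73 = 2611525061/615828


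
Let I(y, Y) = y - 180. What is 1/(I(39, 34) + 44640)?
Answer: 1/44499 ≈ 2.2472e-5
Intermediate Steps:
I(y, Y) = -180 + y
1/(I(39, 34) + 44640) = 1/((-180 + 39) + 44640) = 1/(-141 + 44640) = 1/44499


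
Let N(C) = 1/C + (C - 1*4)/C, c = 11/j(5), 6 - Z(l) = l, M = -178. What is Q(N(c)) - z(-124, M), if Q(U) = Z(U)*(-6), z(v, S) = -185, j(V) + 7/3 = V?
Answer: 1657/11 ≈ 150.64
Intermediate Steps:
j(V) = -7/3 + V
Z(l) = 6 - l
c = 33/8 (c = 11/(-7/3 + 5) = 11/(8/3) = 11*(3/8) = 33/8 ≈ 4.1250)
N(C) = 1/C + (-4 + C)/C (N(C) = 1/C + (C - 4)/C = 1/C + (-4 + C)/C)
Q(U) = -36 + 6*U (Q(U) = (6 - U)*(-6) = -36 + 6*U)
Q(N(c)) - z(-124, M) = (-36 + 6*((-3 + 33/8)/(33/8))) - 1*(-185) = (-36 + 6*((8/33)*(9/8))) + 185 = (-36 + 6*(3/11)) + 185 = (-36 + 18/11) + 185 = -378/11 + 185 = 1657/11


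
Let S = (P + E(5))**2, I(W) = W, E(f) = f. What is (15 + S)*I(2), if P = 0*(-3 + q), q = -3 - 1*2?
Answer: 80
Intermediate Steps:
q = -5 (q = -3 - 2 = -5)
P = 0 (P = 0*(-3 - 5) = 0*(-8) = 0)
S = 25 (S = (0 + 5)**2 = 5**2 = 25)
(15 + S)*I(2) = (15 + 25)*2 = 40*2 = 80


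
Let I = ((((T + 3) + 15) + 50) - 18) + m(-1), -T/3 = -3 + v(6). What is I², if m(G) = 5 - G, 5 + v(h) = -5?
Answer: 9025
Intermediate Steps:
v(h) = -10 (v(h) = -5 - 5 = -10)
T = 39 (T = -3*(-3 - 10) = -3*(-13) = 39)
I = 95 (I = ((((39 + 3) + 15) + 50) - 18) + (5 - 1*(-1)) = (((42 + 15) + 50) - 18) + (5 + 1) = ((57 + 50) - 18) + 6 = (107 - 18) + 6 = 89 + 6 = 95)
I² = 95² = 9025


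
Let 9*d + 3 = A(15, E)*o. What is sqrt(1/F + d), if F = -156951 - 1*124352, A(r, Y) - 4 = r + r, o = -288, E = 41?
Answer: I*sqrt(775091848170882)/843909 ≈ 32.99*I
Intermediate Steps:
A(r, Y) = 4 + 2*r (A(r, Y) = 4 + (r + r) = 4 + 2*r)
F = -281303 (F = -156951 - 124352 = -281303)
d = -3265/3 (d = -1/3 + ((4 + 2*15)*(-288))/9 = -1/3 + ((4 + 30)*(-288))/9 = -1/3 + (34*(-288))/9 = -1/3 + (1/9)*(-9792) = -1/3 - 1088 = -3265/3 ≈ -1088.3)
sqrt(1/F + d) = sqrt(1/(-281303) - 3265/3) = sqrt(-1/281303 - 3265/3) = sqrt(-918454298/843909) = I*sqrt(775091848170882)/843909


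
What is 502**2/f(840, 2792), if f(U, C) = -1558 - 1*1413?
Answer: -252004/2971 ≈ -84.821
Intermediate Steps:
f(U, C) = -2971 (f(U, C) = -1558 - 1413 = -2971)
502**2/f(840, 2792) = 502**2/(-2971) = 252004*(-1/2971) = -252004/2971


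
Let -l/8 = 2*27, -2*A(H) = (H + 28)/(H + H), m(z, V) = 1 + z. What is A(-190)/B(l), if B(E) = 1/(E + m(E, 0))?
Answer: 69903/380 ≈ 183.96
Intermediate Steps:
A(H) = -(28 + H)/(4*H) (A(H) = -(H + 28)/(2*(H + H)) = -(28 + H)/(2*(2*H)) = -(28 + H)*1/(2*H)/2 = -(28 + H)/(4*H))
l = -432 (l = -16*27 = -8*54 = -432)
B(E) = 1/(1 + 2*E) (B(E) = 1/(E + (1 + E)) = 1/(1 + 2*E))
A(-190)/B(l) = ((¼)*(-28 - 1*(-190))/(-190))/(1/(1 + 2*(-432))) = ((¼)*(-1/190)*(-28 + 190))/(1/(1 - 864)) = ((¼)*(-1/190)*162)/(1/(-863)) = -81/(380*(-1/863)) = -81/380*(-863) = 69903/380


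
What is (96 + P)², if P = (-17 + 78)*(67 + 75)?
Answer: 76702564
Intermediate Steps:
P = 8662 (P = 61*142 = 8662)
(96 + P)² = (96 + 8662)² = 8758² = 76702564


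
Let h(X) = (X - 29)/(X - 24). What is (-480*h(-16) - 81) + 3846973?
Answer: 3846352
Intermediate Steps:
h(X) = (-29 + X)/(-24 + X)
(-480*h(-16) - 81) + 3846973 = (-480*(-29 - 16)/(-24 - 16) - 81) + 3846973 = (-480*(-45)/(-40) - 81) + 3846973 = (-(-12)*(-45) - 81) + 3846973 = (-480*9/8 - 81) + 3846973 = (-540 - 81) + 3846973 = -621 + 3846973 = 3846352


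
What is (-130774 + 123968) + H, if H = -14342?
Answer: -21148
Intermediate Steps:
(-130774 + 123968) + H = (-130774 + 123968) - 14342 = -6806 - 14342 = -21148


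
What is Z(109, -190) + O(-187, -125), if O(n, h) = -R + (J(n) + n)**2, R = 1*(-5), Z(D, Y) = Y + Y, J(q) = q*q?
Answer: 1209787149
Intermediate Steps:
J(q) = q**2
Z(D, Y) = 2*Y
R = -5
O(n, h) = 5 + (n + n**2)**2 (O(n, h) = -1*(-5) + (n**2 + n)**2 = 5 + (n + n**2)**2)
Z(109, -190) + O(-187, -125) = 2*(-190) + (5 + (-187)**2*(1 - 187)**2) = -380 + (5 + 34969*(-186)**2) = -380 + (5 + 34969*34596) = -380 + (5 + 1209787524) = -380 + 1209787529 = 1209787149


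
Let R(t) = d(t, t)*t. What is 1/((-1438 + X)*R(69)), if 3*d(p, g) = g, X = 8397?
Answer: 1/11043933 ≈ 9.0547e-8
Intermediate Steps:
d(p, g) = g/3
R(t) = t**2/3 (R(t) = (t/3)*t = t**2/3)
1/((-1438 + X)*R(69)) = 1/((-1438 + 8397)*(((1/3)*69**2))) = 1/(6959*(((1/3)*4761))) = (1/6959)/1587 = (1/6959)*(1/1587) = 1/11043933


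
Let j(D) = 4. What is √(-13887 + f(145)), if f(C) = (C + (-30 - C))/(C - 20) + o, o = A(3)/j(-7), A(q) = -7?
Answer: I*√1388899/10 ≈ 117.85*I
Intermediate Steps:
o = -7/4 ≈ -1.7500
f(C) = -7/4 - 30/(-20 + C) (f(C) = (C + (-30 - C))/(C - 20) - 7/4 = -30/(-20 + C) - 7/4 = -7/4 - 30/(-20 + C))
√(-13887 + f(145)) = √(-13887 + (20 - 7*145)/(4*(-20 + 145))) = √(-13887 + (¼)*(20 - 1015)/125) = √(-13887 + (¼)*(1/125)*(-995)) = √(-13887 - 199/100) = √(-1388899/100) = I*√1388899/10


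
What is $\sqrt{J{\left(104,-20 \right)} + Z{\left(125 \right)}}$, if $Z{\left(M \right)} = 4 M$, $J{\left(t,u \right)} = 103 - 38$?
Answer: $\sqrt{565} \approx 23.77$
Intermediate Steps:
$J{\left(t,u \right)} = 65$
$\sqrt{J{\left(104,-20 \right)} + Z{\left(125 \right)}} = \sqrt{65 + 4 \cdot 125} = \sqrt{65 + 500} = \sqrt{565}$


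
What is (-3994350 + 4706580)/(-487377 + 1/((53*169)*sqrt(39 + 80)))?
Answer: -1657018691087295541005/1133893262858982124999 - 3189722055*sqrt(119)/1133893262858982124999 ≈ -1.4614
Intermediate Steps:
(-3994350 + 4706580)/(-487377 + 1/((53*169)*sqrt(39 + 80))) = 712230/(-487377 + 1/(8957*sqrt(119))) = 712230/(-487377 + sqrt(119)/1065883)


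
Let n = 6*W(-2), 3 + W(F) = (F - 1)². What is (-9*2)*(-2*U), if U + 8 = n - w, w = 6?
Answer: 792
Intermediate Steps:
W(F) = -3 + (-1 + F)² (W(F) = -3 + (F - 1)² = -3 + (-1 + F)²)
n = 36 (n = 6*(-3 + (-1 - 2)²) = 6*(-3 + (-3)²) = 6*(-3 + 9) = 6*6 = 36)
U = 22 (U = -8 + (36 - 1*6) = -8 + (36 - 6) = -8 + 30 = 22)
(-9*2)*(-2*U) = (-9*2)*(-2*22) = -18*(-44) = 792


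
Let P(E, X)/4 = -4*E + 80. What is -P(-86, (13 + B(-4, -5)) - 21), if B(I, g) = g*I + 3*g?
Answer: -1696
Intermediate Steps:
B(I, g) = 3*g + I*g (B(I, g) = I*g + 3*g = 3*g + I*g)
P(E, X) = 320 - 16*E (P(E, X) = 4*(-4*E + 80) = 4*(80 - 4*E) = 320 - 16*E)
-P(-86, (13 + B(-4, -5)) - 21) = -(320 - 16*(-86)) = -(320 + 1376) = -1*1696 = -1696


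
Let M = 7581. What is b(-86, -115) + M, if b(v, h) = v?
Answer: 7495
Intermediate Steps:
b(-86, -115) + M = -86 + 7581 = 7495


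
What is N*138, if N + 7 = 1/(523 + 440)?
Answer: -310040/321 ≈ -965.86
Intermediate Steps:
N = -6740/963 (N = -7 + 1/(523 + 440) = -7 + 1/963 = -6740/963 ≈ -6.9990)
N*138 = -6740/963*138 = -310040/321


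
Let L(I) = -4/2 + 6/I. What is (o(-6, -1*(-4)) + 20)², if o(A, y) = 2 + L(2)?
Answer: 529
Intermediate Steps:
L(I) = -2 + 6/I (L(I) = -4*½ + 6/I = -2 + 6/I)
o(A, y) = 3 (o(A, y) = 2 + (-2 + 6/2) = 2 + (-2 + 6*(½)) = 2 + (-2 + 3) = 2 + 1 = 3)
(o(-6, -1*(-4)) + 20)² = (3 + 20)² = 23² = 529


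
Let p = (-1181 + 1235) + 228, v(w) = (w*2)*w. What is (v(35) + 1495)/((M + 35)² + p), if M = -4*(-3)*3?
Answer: 3945/5323 ≈ 0.74112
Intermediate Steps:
M = 36 (M = 12*3 = 36)
v(w) = 2*w² (v(w) = (2*w)*w = 2*w²)
p = 282 (p = 54 + 228 = 282)
(v(35) + 1495)/((M + 35)² + p) = (2*35² + 1495)/((36 + 35)² + 282) = (2*1225 + 1495)/(71² + 282) = (2450 + 1495)/(5041 + 282) = 3945/5323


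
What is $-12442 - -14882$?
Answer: $2440$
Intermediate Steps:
$-12442 - -14882 = -12442 + \left(-5750 + 20632\right) = -12442 + 14882 = 2440$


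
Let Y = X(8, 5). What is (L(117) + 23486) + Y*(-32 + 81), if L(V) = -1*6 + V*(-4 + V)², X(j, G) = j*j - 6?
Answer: 1520295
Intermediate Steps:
X(j, G) = -6 + j² (X(j, G) = j² - 6 = -6 + j²)
Y = 58 (Y = -6 + 8² = -6 + 64 = 58)
L(V) = -6 + V*(-4 + V)²
(L(117) + 23486) + Y*(-32 + 81) = ((-6 + 117*(-4 + 117)²) + 23486) + 58*(-32 + 81) = ((-6 + 117*113²) + 23486) + 58*49 = ((-6 + 117*12769) + 23486) + 2842 = ((-6 + 1493973) + 23486) + 2842 = (1493967 + 23486) + 2842 = 1517453 + 2842 = 1520295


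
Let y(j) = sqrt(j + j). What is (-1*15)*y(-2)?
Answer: -30*I ≈ -30.0*I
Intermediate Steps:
y(j) = sqrt(2)*sqrt(j) (y(j) = sqrt(2*j) = sqrt(2)*sqrt(j))
(-1*15)*y(-2) = (-1*15)*(sqrt(2)*sqrt(-2)) = -15*sqrt(2)*I*sqrt(2) = -30*I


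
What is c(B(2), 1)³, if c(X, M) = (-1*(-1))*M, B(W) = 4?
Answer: 1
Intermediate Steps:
c(X, M) = M (c(X, M) = 1*M = M)
c(B(2), 1)³ = 1³ = 1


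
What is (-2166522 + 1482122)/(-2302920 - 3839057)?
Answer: 684400/6141977 ≈ 0.11143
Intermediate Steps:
(-2166522 + 1482122)/(-2302920 - 3839057) = -684400/(-6141977) = -684400*(-1/6141977) = 684400/6141977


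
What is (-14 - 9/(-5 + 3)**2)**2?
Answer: 4225/16 ≈ 264.06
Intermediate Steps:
(-14 - 9/(-5 + 3)**2)**2 = (-14 - 9/((-2)**2))**2 = (-14 - 9/4)**2 = (-65/4)**2 = 4225/16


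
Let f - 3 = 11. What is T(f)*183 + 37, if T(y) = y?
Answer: 2599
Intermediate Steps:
f = 14 (f = 3 + 11 = 14)
T(f)*183 + 37 = 14*183 + 37 = 2562 + 37 = 2599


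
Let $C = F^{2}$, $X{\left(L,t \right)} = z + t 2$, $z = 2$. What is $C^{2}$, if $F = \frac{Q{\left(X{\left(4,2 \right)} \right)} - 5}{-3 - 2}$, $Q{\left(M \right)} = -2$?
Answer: $\frac{2401}{625} \approx 3.8416$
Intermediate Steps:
$X{\left(L,t \right)} = 2 + 2 t$ ($X{\left(L,t \right)} = 2 + t 2 = 2 + 2 t$)
$F = \frac{7}{5}$ ($F = \frac{-2 - 5}{-3 - 2} = - \frac{7}{-5} = \left(-7\right) \left(- \frac{1}{5}\right) = \frac{7}{5} \approx 1.4$)
$C = \frac{49}{25}$ ($C = \left(\frac{7}{5}\right)^{2} = \frac{49}{25} \approx 1.96$)
$C^{2} = \left(\frac{49}{25}\right)^{2} = \frac{2401}{625}$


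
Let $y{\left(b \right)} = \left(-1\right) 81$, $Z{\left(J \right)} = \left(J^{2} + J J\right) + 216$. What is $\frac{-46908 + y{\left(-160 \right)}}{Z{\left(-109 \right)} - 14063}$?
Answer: $- \frac{15663}{3305} \approx -4.7392$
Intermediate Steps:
$Z{\left(J \right)} = 216 + 2 J^{2}$ ($Z{\left(J \right)} = \left(J^{2} + J^{2}\right) + 216 = 2 J^{2} + 216 = 216 + 2 J^{2}$)
$y{\left(b \right)} = -81$
$\frac{-46908 + y{\left(-160 \right)}}{Z{\left(-109 \right)} - 14063} = \frac{-46908 - 81}{\left(216 + 2 \left(-109\right)^{2}\right) - 14063} = - \frac{46989}{\left(216 + 2 \cdot 11881\right) - 14063} = - \frac{46989}{\left(216 + 23762\right) - 14063} = - \frac{46989}{23978 - 14063} = - \frac{46989}{9915} = \left(-46989\right) \frac{1}{9915} = - \frac{15663}{3305}$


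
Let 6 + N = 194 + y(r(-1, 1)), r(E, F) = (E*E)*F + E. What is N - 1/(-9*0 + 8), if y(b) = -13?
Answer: 1399/8 ≈ 174.88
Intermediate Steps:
r(E, F) = E + F*E**2 (r(E, F) = E**2*F + E = F*E**2 + E = E + F*E**2)
N = 175 (N = -6 + (194 - 13) = -6 + 181 = 175)
N - 1/(-9*0 + 8) = 175 - 1/(-9*0 + 8) = 175 - 1/(0 + 8) = 175 - 1/8 = 1399/8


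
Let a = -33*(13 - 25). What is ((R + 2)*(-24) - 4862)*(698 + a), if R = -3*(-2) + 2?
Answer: -5581588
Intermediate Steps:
R = 8 (R = 6 + 2 = 8)
a = 396 (a = -33*(-12) = 396)
((R + 2)*(-24) - 4862)*(698 + a) = ((8 + 2)*(-24) - 4862)*(698 + 396) = (10*(-24) - 4862)*1094 = (-240 - 4862)*1094 = -5102*1094 = -5581588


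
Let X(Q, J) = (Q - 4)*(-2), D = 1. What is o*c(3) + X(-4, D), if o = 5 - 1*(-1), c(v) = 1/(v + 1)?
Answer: 35/2 ≈ 17.500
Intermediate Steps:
c(v) = 1/(1 + v)
X(Q, J) = 8 - 2*Q (X(Q, J) = (-4 + Q)*(-2) = 8 - 2*Q)
o = 6 (o = 5 + 1 = 6)
o*c(3) + X(-4, D) = 6/(1 + 3) + (8 - 2*(-4)) = 6/4 + (8 + 8) = 6*(¼) + 16 = 3/2 + 16 = 35/2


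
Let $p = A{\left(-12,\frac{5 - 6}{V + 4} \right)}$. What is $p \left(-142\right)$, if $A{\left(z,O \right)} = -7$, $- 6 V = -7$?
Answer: $994$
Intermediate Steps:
$V = \frac{7}{6}$ ($V = \left(- \frac{1}{6}\right) \left(-7\right) = \frac{7}{6} \approx 1.1667$)
$p = -7$
$p \left(-142\right) = \left(-7\right) \left(-142\right) = 994$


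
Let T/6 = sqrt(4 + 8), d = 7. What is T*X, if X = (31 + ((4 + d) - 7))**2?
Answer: 14700*sqrt(3) ≈ 25461.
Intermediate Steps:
T = 12*sqrt(3) (T = 6*sqrt(4 + 8) = 6*sqrt(12) = 6*(2*sqrt(3)) = 12*sqrt(3) ≈ 20.785)
X = 1225 (X = (31 + ((4 + 7) - 7))**2 = (31 + (11 - 7))**2 = (31 + 4)**2 = 35**2 = 1225)
T*X = (12*sqrt(3))*1225 = 14700*sqrt(3)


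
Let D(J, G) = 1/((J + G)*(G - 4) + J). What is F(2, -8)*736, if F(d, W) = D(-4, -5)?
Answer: 736/77 ≈ 9.5584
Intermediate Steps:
D(J, G) = 1/(J + (-4 + G)*(G + J)) (D(J, G) = 1/((G + J)*(-4 + G) + J) = 1/((-4 + G)*(G + J) + J) = 1/(J + (-4 + G)*(G + J)))
F(d, W) = 1/77 (F(d, W) = 1/((-5)**2 - 4*(-5) - 3*(-4) - 5*(-4)) = 1/(25 + 20 + 12 + 20) = 1/77)
F(2, -8)*736 = (1/77)*736 = 736/77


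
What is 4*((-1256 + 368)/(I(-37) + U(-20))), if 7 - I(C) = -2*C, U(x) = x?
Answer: 1184/29 ≈ 40.828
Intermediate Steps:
I(C) = 7 + 2*C (I(C) = 7 - (-2)*C = 7 + 2*C)
4*((-1256 + 368)/(I(-37) + U(-20))) = 4*((-1256 + 368)/((7 + 2*(-37)) - 20)) = 4*(-888/((7 - 74) - 20)) = 4*(-888/(-67 - 20)) = 4*(-888/(-87)) = 4*(-888*(-1/87)) = 4*(296/29) = 1184/29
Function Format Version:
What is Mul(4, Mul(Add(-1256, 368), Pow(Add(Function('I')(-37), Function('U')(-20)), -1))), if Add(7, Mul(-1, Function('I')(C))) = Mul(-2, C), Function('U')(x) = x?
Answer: Rational(1184, 29) ≈ 40.828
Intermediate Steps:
Function('I')(C) = Add(7, Mul(2, C)) (Function('I')(C) = Add(7, Mul(-1, Mul(-2, C))) = Add(7, Mul(2, C)))
Mul(4, Mul(Add(-1256, 368), Pow(Add(Function('I')(-37), Function('U')(-20)), -1))) = Mul(4, Mul(Add(-1256, 368), Pow(Add(Add(7, Mul(2, -37)), -20), -1))) = Mul(4, Mul(-888, Pow(Add(Add(7, -74), -20), -1))) = Mul(4, Mul(-888, Pow(Add(-67, -20), -1))) = Mul(4, Mul(-888, Pow(-87, -1))) = Mul(4, Mul(-888, Rational(-1, 87))) = Mul(4, Rational(296, 29)) = Rational(1184, 29)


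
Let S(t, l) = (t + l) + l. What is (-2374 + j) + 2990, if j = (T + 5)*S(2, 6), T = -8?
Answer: 574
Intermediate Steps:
S(t, l) = t + 2*l (S(t, l) = (l + t) + l = t + 2*l)
j = -42 (j = (-8 + 5)*(2 + 2*6) = -3*(2 + 12) = -3*14 = -42)
(-2374 + j) + 2990 = (-2374 - 42) + 2990 = -2416 + 2990 = 574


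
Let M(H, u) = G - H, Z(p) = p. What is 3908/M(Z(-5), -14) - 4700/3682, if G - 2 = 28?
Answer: 1016054/9205 ≈ 110.38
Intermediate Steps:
G = 30 (G = 2 + 28 = 30)
M(H, u) = 30 - H
3908/M(Z(-5), -14) - 4700/3682 = 3908/(30 - 1*(-5)) - 4700/3682 = 3908/(30 + 5) - 4700*1/3682 = 3908/35 - 2350/1841 = 1016054/9205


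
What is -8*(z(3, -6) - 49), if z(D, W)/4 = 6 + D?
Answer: 104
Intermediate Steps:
z(D, W) = 24 + 4*D (z(D, W) = 4*(6 + D) = 24 + 4*D)
-8*(z(3, -6) - 49) = -8*((24 + 4*3) - 49) = -8*((24 + 12) - 49) = -8*(36 - 49) = -8*(-13) = 104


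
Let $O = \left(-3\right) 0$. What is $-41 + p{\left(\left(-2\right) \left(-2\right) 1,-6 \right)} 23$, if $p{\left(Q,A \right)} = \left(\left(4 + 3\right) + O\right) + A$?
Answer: $-18$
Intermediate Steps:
$O = 0$
$p{\left(Q,A \right)} = 7 + A$ ($p{\left(Q,A \right)} = \left(\left(4 + 3\right) + 0\right) + A = \left(7 + 0\right) + A = 7 + A$)
$-41 + p{\left(\left(-2\right) \left(-2\right) 1,-6 \right)} 23 = -41 + \left(7 - 6\right) 23 = -41 + 1 \cdot 23 = -41 + 23 = -18$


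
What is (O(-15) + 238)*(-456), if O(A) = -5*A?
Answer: -142728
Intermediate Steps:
(O(-15) + 238)*(-456) = (-5*(-15) + 238)*(-456) = (75 + 238)*(-456) = 313*(-456) = -142728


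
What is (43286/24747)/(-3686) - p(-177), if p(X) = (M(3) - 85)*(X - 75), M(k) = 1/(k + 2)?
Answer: -4873200729623/228043605 ≈ -21370.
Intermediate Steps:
M(k) = 1/(2 + k)
p(X) = 6360 - 424*X/5 (p(X) = (1/(2 + 3) - 85)*(X - 75) = (1/5 - 85)*(-75 + X) = (⅕ - 85)*(-75 + X) = -424*(-75 + X)/5 = 6360 - 424*X/5)
(43286/24747)/(-3686) - p(-177) = (43286/24747)/(-3686) - (6360 - 424/5*(-177)) = (43286*(1/24747))*(-1/3686) - (6360 + 75048/5) = (43286/24747)*(-1/3686) - 1*106848/5 = -21643/45608721 - 106848/5 = -4873200729623/228043605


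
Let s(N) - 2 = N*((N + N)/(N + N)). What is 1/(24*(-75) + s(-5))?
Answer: -1/1803 ≈ -0.00055463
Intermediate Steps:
s(N) = 2 + N (s(N) = 2 + N*((N + N)/(N + N)) = 2 + N*((2*N)/((2*N))) = 2 + N*((2*N)*(1/(2*N))) = 2 + N*1 = 2 + N)
1/(24*(-75) + s(-5)) = 1/(24*(-75) + (2 - 5)) = 1/(-1800 - 3) = 1/(-1803) = -1/1803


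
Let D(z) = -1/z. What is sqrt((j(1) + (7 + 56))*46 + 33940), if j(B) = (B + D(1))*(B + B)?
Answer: sqrt(36838) ≈ 191.93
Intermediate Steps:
j(B) = 2*B*(-1 + B) (j(B) = (B - 1/1)*(B + B) = (B - 1*1)*(2*B) = (B - 1)*(2*B) = (-1 + B)*(2*B) = 2*B*(-1 + B))
sqrt((j(1) + (7 + 56))*46 + 33940) = sqrt((2*1*(-1 + 1) + (7 + 56))*46 + 33940) = sqrt((2*1*0 + 63)*46 + 33940) = sqrt((0 + 63)*46 + 33940) = sqrt(63*46 + 33940) = sqrt(2898 + 33940) = sqrt(36838)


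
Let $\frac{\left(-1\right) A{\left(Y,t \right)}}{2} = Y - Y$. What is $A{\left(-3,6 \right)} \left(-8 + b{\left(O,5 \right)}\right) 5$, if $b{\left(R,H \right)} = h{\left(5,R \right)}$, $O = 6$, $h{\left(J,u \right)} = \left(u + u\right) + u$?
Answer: $0$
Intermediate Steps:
$h{\left(J,u \right)} = 3 u$ ($h{\left(J,u \right)} = 2 u + u = 3 u$)
$b{\left(R,H \right)} = 3 R$
$A{\left(Y,t \right)} = 0$ ($A{\left(Y,t \right)} = - 2 \left(Y - Y\right) = \left(-2\right) 0 = 0$)
$A{\left(-3,6 \right)} \left(-8 + b{\left(O,5 \right)}\right) 5 = 0 \left(-8 + 3 \cdot 6\right) 5 = 0 \left(-8 + 18\right) 5 = 0 \cdot 10 \cdot 5 = 0 \cdot 50 = 0$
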